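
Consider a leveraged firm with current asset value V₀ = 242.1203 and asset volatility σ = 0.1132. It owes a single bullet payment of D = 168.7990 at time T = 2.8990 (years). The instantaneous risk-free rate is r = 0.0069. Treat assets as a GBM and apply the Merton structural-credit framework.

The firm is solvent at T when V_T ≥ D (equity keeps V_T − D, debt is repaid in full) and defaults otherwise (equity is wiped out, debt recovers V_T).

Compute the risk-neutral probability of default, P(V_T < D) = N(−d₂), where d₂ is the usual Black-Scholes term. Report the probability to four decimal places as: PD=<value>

PD=0.0301

d₁ = [ln(V₀/D) + (r + σ²/2)T] / (σ√T)
   = [ln(242.1203/168.7990) + (0.0069 + 0.5·0.1132²)·2.8990] / (0.1132·√2.8990)
   = [0.360726 + 0.038577] / 0.192739 = 2.071727
d₂ = d₁ − σ√T = 2.071727 − 0.192739 = 1.878987
risk-neutral PD = N(−d₂) = N(-1.878987) = 0.030123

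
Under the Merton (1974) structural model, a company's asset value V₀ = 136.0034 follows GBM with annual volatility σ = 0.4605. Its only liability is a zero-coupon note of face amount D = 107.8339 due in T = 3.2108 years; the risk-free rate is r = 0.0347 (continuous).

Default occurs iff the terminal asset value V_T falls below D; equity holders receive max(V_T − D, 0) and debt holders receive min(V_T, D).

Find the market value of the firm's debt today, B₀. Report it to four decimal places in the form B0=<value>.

d₁ = [ln(V₀/D) + (r + σ²/2)T] / (σ√T)
   = [ln(136.0034/107.8339) + (0.0347 + 0.5·0.4605²)·3.2108] / (0.4605·√3.2108)
   = [0.232088 + 0.451856] / 0.825156 = 0.828866
d₂ = d₁ − σ√T = 0.828866 − 0.825156 = 0.003710
N(d₁) = 0.796410,  N(d₂) = 0.501480,  e^(−rT) = 0.894568
E₀ = V₀·N(d₁) − D·e^(−rT)·N(d₂)
   = 136.0034·0.796410 − 107.8339·0.894568·0.501480 = 59.939333
B₀ = V₀ − E₀ = 136.0034 − 59.939333 = 76.064067

B0=76.0641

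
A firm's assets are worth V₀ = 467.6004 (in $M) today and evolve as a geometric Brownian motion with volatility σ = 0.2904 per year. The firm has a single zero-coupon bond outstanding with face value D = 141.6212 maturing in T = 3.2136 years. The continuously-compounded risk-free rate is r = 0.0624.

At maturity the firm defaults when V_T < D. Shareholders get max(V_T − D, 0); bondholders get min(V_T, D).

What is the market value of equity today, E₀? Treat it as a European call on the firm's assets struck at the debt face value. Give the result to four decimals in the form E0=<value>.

d₁ = [ln(V₀/D) + (r + σ²/2)T] / (σ√T)
   = [ln(467.6004/141.6212) + (0.0624 + 0.5·0.2904²)·3.2136] / (0.2904·√3.2136)
   = [1.194458 + 0.336034] / 0.520586 = 2.939940
d₂ = d₁ − σ√T = 2.939940 − 0.520586 = 2.419354
N(d₁) = 0.998359,  N(d₂) = 0.992226,  e^(−rT) = 0.818298
E₀ = V₀·N(d₁) − D·e^(−rT)·N(d₂)
   = 467.6004·0.998359 − 141.6212·0.818298·0.992226 = 351.845460

E0=351.8455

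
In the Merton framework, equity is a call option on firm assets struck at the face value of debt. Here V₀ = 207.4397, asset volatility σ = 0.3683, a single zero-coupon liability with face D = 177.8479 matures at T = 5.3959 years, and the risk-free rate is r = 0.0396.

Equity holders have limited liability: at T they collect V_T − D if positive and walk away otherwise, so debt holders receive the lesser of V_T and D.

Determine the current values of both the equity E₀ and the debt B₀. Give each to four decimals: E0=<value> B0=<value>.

E0=94.9389 B0=112.5008

d₁ = [ln(V₀/D) + (r + σ²/2)T] / (σ√T)
   = [ln(207.4397/177.8479) + (0.0396 + 0.5·0.3683²)·5.3959] / (0.3683·√5.3959)
   = [0.153912 + 0.579641] / 0.855527 = 0.857428
d₂ = d₁ − σ√T = 0.857428 − 0.855527 = 0.001901
N(d₁) = 0.804396,  N(d₂) = 0.500758,  e^(−rT) = 0.807609
E₀ = V₀·N(d₁) − D·e^(−rT)·N(d₂)
   = 207.4397·0.804396 − 177.8479·0.807609·0.500758 = 94.938935
B₀ = V₀ − E₀ = 207.4397 − 94.938935 = 112.500765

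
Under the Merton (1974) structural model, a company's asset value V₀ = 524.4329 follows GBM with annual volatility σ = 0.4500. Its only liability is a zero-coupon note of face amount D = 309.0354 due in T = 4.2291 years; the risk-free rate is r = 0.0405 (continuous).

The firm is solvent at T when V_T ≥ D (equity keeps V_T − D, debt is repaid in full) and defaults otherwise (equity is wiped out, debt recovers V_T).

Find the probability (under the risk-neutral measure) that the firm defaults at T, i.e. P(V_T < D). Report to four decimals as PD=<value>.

d₁ = [ln(V₀/D) + (r + σ²/2)T] / (σ√T)
   = [ln(524.4329/309.0354) + (0.0405 + 0.5·0.4500²)·4.2291] / (0.4500·√4.2291)
   = [0.528862 + 0.599475] / 0.925415 = 1.219276
d₂ = d₁ − σ√T = 1.219276 − 0.925415 = 0.293862
risk-neutral PD = N(−d₂) = N(-0.293862) = 0.384432

PD=0.3844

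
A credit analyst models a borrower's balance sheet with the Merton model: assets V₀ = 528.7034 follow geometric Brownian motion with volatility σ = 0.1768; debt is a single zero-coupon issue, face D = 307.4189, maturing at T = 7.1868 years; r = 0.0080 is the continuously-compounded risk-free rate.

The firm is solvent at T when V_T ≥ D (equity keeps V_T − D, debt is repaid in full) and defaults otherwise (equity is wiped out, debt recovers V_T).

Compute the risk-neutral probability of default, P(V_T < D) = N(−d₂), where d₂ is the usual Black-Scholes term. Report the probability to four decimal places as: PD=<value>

PD=0.1519

d₁ = [ln(V₀/D) + (r + σ²/2)T] / (σ√T)
   = [ln(528.7034/307.4189) + (0.0080 + 0.5·0.1768²)·7.1868] / (0.1768·√7.1868)
   = [0.542216 + 0.169818] / 0.473969 = 1.502279
d₂ = d₁ − σ√T = 1.502279 − 0.473969 = 1.028310
risk-neutral PD = N(−d₂) = N(-1.028310) = 0.151902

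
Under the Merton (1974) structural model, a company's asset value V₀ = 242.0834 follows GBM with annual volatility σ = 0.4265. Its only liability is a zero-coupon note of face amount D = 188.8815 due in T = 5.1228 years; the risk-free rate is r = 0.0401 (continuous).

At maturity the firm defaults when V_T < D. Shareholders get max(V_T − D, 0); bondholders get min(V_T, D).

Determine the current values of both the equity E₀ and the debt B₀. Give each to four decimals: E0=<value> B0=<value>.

E0=124.7107 B0=117.3727

d₁ = [ln(V₀/D) + (r + σ²/2)T] / (σ√T)
   = [ln(242.0834/188.8815) + (0.0401 + 0.5·0.4265²)·5.1228] / (0.4265·√5.1228)
   = [0.248162 + 0.671349] / 0.965323 = 0.952542
d₂ = d₁ − σ√T = 0.952542 − 0.965323 = -0.012781
N(d₁) = 0.829589,  N(d₂) = 0.494901,  e^(−rT) = 0.814302
E₀ = V₀·N(d₁) − D·e^(−rT)·N(d₂)
   = 242.0834·0.829589 − 188.8815·0.814302·0.494901 = 124.710667
B₀ = V₀ − E₀ = 242.0834 − 124.710667 = 117.372733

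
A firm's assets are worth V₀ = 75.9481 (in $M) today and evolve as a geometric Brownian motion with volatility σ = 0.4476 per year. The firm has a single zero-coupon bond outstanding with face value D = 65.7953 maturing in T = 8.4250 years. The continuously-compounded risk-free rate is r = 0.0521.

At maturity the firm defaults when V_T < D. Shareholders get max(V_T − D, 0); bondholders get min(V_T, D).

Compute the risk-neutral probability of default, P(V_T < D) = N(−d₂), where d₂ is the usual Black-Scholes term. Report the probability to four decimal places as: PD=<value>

PD=0.5798

d₁ = [ln(V₀/D) + (r + σ²/2)T] / (σ√T)
   = [ln(75.9481/65.7953) + (0.0521 + 0.5·0.4476²)·8.4250] / (0.4476·√8.4250)
   = [0.143502 + 1.282899] / 1.299197 = 1.097910
d₂ = d₁ − σ√T = 1.097910 − 1.299197 = -0.201288
risk-neutral PD = N(−d₂) = N(0.201288) = 0.579763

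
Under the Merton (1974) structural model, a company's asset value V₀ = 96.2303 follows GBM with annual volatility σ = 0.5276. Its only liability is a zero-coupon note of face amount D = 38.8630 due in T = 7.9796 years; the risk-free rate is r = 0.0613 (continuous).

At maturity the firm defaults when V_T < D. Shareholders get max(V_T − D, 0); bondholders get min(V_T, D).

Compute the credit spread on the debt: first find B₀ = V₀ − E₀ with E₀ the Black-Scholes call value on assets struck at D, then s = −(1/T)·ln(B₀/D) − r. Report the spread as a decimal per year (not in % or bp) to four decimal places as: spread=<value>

d₁ = [ln(V₀/D) + (r + σ²/2)T] / (σ√T)
   = [ln(96.2303/38.8630) + (0.0613 + 0.5·0.5276²)·7.9796] / (0.5276·√7.9796)
   = [0.906702 + 1.599757] / 1.490374 = 1.681765
d₂ = d₁ − σ√T = 1.681765 − 1.490374 = 0.191390
N(d₁) = 0.953693,  N(d₂) = 0.575890,  e^(−rT) = 0.613148
E₀ = V₀·N(d₁) − D·e^(−rT)·N(d₂)
   = 96.2303·0.953693 − 38.8630·0.613148·0.575890 = 78.051394
B₀ = V₀ − E₀ = 96.2303 − 78.051394 = 18.178906
spread = −(1/T)·ln(B₀/D) − r = −(1/7.9796)·ln(18.178906/38.8630) − 0.0613 = 0.03391539

spread=0.0339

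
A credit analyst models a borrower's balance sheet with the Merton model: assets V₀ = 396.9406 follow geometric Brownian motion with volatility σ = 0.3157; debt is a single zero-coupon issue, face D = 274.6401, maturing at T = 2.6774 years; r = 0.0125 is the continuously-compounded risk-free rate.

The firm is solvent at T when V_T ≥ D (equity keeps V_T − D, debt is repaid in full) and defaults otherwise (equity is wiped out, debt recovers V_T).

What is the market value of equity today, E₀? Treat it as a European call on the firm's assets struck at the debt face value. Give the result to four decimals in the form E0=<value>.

E0=151.8987

d₁ = [ln(V₀/D) + (r + σ²/2)T] / (σ√T)
   = [ln(396.9406/274.6401) + (0.0125 + 0.5·0.3157²)·2.6774] / (0.3157·√2.6774)
   = [0.368325 + 0.166891] / 0.516572 = 1.036091
d₂ = d₁ − σ√T = 1.036091 − 0.516572 = 0.519519
N(d₁) = 0.849920,  N(d₂) = 0.698301,  e^(−rT) = 0.967086
E₀ = V₀·N(d₁) − D·e^(−rT)·N(d₂)
   = 396.9406·0.849920 − 274.6401·0.967086·0.698301 = 151.898743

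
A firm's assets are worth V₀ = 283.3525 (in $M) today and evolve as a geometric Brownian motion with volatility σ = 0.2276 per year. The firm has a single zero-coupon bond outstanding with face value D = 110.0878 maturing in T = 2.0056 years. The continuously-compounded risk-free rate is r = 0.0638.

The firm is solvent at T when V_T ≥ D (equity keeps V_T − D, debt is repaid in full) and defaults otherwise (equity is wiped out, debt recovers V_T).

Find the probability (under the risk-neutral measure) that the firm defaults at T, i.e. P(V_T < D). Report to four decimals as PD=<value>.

d₁ = [ln(V₀/D) + (r + σ²/2)T] / (σ√T)
   = [ln(283.3525/110.0878) + (0.0638 + 0.5·0.2276²)·2.0056] / (0.2276·√2.0056)
   = [0.945413 + 0.179904] / 0.322325 = 3.491248
d₂ = d₁ − σ√T = 3.491248 − 0.322325 = 3.168923
risk-neutral PD = N(−d₂) = N(-3.168923) = 0.000765

PD=0.0008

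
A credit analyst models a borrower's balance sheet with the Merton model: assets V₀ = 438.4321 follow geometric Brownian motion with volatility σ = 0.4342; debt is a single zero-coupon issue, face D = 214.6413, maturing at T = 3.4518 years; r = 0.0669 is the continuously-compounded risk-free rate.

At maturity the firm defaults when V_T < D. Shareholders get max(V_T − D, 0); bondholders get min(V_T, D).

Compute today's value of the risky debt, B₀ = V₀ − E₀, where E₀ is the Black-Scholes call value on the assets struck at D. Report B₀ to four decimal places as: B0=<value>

B0=157.9672

d₁ = [ln(V₀/D) + (r + σ²/2)T] / (σ√T)
   = [ln(438.4321/214.6413) + (0.0669 + 0.5·0.4342²)·3.4518] / (0.4342·√3.4518)
   = [0.714237 + 0.556309] / 0.806701 = 1.574989
d₂ = d₁ − σ√T = 1.574989 − 0.806701 = 0.768288
N(d₁) = 0.942371,  N(d₂) = 0.778842,  e^(−rT) = 0.793799
E₀ = V₀·N(d₁) − D·e^(−rT)·N(d₂)
   = 438.4321·0.942371 − 214.6413·0.793799·0.778842 = 280.464853
B₀ = V₀ − E₀ = 438.4321 − 280.464853 = 157.967247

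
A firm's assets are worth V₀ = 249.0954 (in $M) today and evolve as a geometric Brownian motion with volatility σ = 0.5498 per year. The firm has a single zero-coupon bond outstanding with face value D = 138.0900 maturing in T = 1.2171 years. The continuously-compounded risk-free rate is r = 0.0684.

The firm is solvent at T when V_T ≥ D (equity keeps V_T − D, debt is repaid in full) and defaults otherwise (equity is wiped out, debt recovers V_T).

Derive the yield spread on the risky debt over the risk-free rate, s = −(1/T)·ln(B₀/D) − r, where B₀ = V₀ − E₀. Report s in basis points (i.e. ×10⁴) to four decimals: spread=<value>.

spread=468.7377

d₁ = [ln(V₀/D) + (r + σ²/2)T] / (σ√T)
   = [ln(249.0954/138.0900) + (0.0684 + 0.5·0.5498²)·1.2171] / (0.5498·√1.2171)
   = [0.589930 + 0.267202] / 0.606552 = 1.413123
d₂ = d₁ − σ√T = 1.413123 − 0.606552 = 0.806572
N(d₁) = 0.921190,  N(d₂) = 0.790043,  e^(−rT) = 0.920121
E₀ = V₀·N(d₁) − D·e^(−rT)·N(d₂)
   = 249.0954·0.921190 − 138.0900·0.920121·0.790043 = 129.081696
B₀ = V₀ − E₀ = 249.0954 − 129.081696 = 120.013704
spread = −(1/T)·ln(B₀/D) − r = −(1/1.2171)·ln(120.013704/138.0900) − 0.0684 = 0.04687377
in basis points: 0.04687377 × 10⁴ = 468.7377 bp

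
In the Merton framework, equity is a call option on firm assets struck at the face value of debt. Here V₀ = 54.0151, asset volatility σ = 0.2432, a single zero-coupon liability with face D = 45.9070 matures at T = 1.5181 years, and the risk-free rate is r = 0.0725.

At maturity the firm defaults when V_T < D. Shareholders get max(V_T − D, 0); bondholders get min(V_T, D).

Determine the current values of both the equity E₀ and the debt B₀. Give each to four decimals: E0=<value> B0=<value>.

d₁ = [ln(V₀/D) + (r + σ²/2)T] / (σ√T)
   = [ln(54.0151/45.9070) + (0.0725 + 0.5·0.2432²)·1.5181] / (0.2432·√1.5181)
   = [0.162646 + 0.154957] / 0.299650 = 1.059915
d₂ = d₁ − σ√T = 1.059915 − 0.299650 = 0.760266
N(d₁) = 0.855408,  N(d₂) = 0.776452,  e^(−rT) = 0.895778
E₀ = V₀·N(d₁) − D·e^(−rT)·N(d₂)
   = 54.0151·0.855408 − 45.9070·0.895778·0.776452 = 14.275322
B₀ = V₀ − E₀ = 54.0151 − 14.275322 = 39.739778

E0=14.2753 B0=39.7398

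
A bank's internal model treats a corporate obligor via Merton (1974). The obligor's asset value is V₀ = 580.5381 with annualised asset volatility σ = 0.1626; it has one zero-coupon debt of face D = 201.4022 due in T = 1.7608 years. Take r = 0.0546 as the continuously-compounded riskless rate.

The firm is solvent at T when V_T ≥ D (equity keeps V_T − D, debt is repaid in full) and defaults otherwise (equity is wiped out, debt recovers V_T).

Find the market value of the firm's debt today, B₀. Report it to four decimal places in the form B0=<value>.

d₁ = [ln(V₀/D) + (r + σ²/2)T] / (σ√T)
   = [ln(580.5381/201.4022) + (0.0546 + 0.5·0.1626²)·1.7608] / (0.1626·√1.7608)
   = [1.058652 + 0.119416] / 0.215762 = 5.460027
d₂ = d₁ − σ√T = 5.460027 − 0.215762 = 5.244264
N(d₁) = 1.000000,  N(d₂) = 1.000000,  e^(−rT) = 0.908337
E₀ = V₀·N(d₁) − D·e^(−rT)·N(d₂)
   = 580.5381·1.000000 − 201.4022·0.908337·1.000000 = 397.597004
B₀ = V₀ − E₀ = 580.5381 − 397.597004 = 182.941096

B0=182.9411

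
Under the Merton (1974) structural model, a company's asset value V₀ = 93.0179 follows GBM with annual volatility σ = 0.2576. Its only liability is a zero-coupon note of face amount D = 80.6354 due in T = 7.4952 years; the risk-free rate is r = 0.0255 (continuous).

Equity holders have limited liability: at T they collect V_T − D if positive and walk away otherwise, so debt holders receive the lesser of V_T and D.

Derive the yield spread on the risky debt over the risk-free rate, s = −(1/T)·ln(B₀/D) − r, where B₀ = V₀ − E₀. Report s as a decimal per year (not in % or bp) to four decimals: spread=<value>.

d₁ = [ln(V₀/D) + (r + σ²/2)T] / (σ√T)
   = [ln(93.0179/80.6354) + (0.0255 + 0.5·0.2576²)·7.4952] / (0.2576·√7.4952)
   = [0.142854 + 0.439810] / 0.705241 = 0.826192
d₂ = d₁ − σ√T = 0.826192 − 0.705241 = 0.120951
N(d₁) = 0.795652,  N(d₂) = 0.548135,  e^(−rT) = 0.826027
E₀ = V₀·N(d₁) − D·e^(−rT)·N(d₂)
   = 93.0179·0.795652 − 80.6354·0.826027·0.548135 = 37.500262
B₀ = V₀ − E₀ = 93.0179 − 37.500262 = 55.517638
spread = −(1/T)·ln(B₀/D) − r = −(1/7.4952)·ln(55.517638/80.6354) − 0.0255 = 0.02429680

spread=0.0243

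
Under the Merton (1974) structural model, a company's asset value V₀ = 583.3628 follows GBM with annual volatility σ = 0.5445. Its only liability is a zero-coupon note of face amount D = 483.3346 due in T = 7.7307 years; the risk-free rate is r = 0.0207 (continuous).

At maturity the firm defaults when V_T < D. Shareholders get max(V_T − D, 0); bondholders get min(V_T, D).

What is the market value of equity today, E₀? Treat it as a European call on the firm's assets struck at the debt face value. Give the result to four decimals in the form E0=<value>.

d₁ = [ln(V₀/D) + (r + σ²/2)T] / (σ√T)
   = [ln(583.3628/483.3346) + (0.0207 + 0.5·0.5445²)·7.7307] / (0.5445·√7.7307)
   = [0.188100 + 1.306025] / 1.513935 = 0.986915
d₂ = d₁ − σ√T = 0.986915 − 1.513935 = -0.527020
N(d₁) = 0.838158,  N(d₂) = 0.299090,  e^(−rT) = 0.852122
E₀ = V₀·N(d₁) − D·e^(−rT)·N(d₂)
   = 583.3628·0.838158 − 483.3346·0.852122·0.299090 = 365.766970

E0=365.7670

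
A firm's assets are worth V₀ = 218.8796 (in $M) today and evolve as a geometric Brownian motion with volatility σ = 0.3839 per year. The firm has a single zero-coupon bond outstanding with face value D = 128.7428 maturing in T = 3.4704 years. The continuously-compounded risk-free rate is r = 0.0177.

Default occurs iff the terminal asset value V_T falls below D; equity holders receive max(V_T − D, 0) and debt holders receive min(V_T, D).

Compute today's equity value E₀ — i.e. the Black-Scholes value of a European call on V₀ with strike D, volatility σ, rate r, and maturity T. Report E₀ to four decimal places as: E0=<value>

E0=110.6282

d₁ = [ln(V₀/D) + (r + σ²/2)T] / (σ√T)
   = [ln(218.8796/128.7428) + (0.0177 + 0.5·0.3839²)·3.4704] / (0.3839·√3.4704)
   = [0.530705 + 0.317158] / 0.715168 = 1.185545
d₂ = d₁ − σ√T = 1.185545 − 0.715168 = 0.470378
N(d₁) = 0.882099,  N(d₂) = 0.680957,  e^(−rT) = 0.940422
E₀ = V₀·N(d₁) − D·e^(−rT)·N(d₂)
   = 218.8796·0.882099 − 128.7428·0.940422·0.680957 = 110.628192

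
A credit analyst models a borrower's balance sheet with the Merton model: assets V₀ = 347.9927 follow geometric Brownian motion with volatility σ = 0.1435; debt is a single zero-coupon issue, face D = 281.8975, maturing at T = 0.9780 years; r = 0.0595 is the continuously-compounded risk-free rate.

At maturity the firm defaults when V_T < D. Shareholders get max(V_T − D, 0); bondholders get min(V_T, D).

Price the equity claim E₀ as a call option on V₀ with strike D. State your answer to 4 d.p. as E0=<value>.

d₁ = [ln(V₀/D) + (r + σ²/2)T] / (σ√T)
   = [ln(347.9927/281.8975) + (0.0595 + 0.5·0.1435²)·0.9780] / (0.1435·√0.9780)
   = [0.210638 + 0.068261] / 0.141913 = 1.965282
d₂ = d₁ − σ√T = 1.965282 − 0.141913 = 1.823370
N(d₁) = 0.975309,  N(d₂) = 0.965876,  e^(−rT) = 0.943470
E₀ = V₀·N(d₁) − D·e^(−rT)·N(d₂)
   = 347.9927·0.975309 − 281.8975·0.943470·0.965876 = 82.514333

E0=82.5143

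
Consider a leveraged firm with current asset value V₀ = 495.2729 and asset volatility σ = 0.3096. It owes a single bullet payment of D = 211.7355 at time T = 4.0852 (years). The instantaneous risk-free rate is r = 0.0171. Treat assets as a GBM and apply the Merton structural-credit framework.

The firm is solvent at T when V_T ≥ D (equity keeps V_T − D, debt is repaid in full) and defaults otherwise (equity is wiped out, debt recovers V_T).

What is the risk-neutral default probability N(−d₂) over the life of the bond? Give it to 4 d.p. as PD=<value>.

PD=0.1237

d₁ = [ln(V₀/D) + (r + σ²/2)T] / (σ√T)
   = [ln(495.2729/211.7355) + (0.0171 + 0.5·0.3096²)·4.0852] / (0.3096·√4.0852)
   = [0.849771 + 0.265645] / 0.625760 = 1.782498
d₂ = d₁ − σ√T = 1.782498 − 0.625760 = 1.156738
risk-neutral PD = N(−d₂) = N(-1.156738) = 0.123690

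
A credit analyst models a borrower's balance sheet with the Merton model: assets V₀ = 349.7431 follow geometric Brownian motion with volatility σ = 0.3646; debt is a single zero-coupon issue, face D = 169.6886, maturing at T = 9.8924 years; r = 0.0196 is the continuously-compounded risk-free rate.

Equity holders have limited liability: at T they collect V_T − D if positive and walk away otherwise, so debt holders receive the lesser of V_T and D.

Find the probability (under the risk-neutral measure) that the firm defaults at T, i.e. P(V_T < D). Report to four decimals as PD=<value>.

PD=0.4104

d₁ = [ln(V₀/D) + (r + σ²/2)T] / (σ√T)
   = [ln(349.7431/169.6886) + (0.0196 + 0.5·0.3646²)·9.8924] / (0.3646·√9.8924)
   = [0.723234 + 0.851405] / 1.146747 = 1.373136
d₂ = d₁ − σ√T = 1.373136 − 1.146747 = 0.226389
risk-neutral PD = N(−d₂) = N(-0.226389) = 0.410449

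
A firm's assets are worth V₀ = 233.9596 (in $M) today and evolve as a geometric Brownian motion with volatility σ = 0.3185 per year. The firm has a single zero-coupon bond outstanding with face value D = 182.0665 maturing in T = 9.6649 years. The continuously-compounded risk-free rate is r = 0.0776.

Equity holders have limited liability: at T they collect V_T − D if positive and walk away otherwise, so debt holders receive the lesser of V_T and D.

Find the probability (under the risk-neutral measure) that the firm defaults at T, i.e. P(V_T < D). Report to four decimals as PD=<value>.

d₁ = [ln(V₀/D) + (r + σ²/2)T] / (σ√T)
   = [ln(233.9596/182.0665) + (0.0776 + 0.5·0.3185²)·9.6649] / (0.3185·√9.6649)
   = [0.250776 + 1.240211] / 0.990166 = 1.505795
d₂ = d₁ − σ√T = 1.505795 − 0.990166 = 0.515629
risk-neutral PD = N(−d₂) = N(-0.515629) = 0.303057

PD=0.3031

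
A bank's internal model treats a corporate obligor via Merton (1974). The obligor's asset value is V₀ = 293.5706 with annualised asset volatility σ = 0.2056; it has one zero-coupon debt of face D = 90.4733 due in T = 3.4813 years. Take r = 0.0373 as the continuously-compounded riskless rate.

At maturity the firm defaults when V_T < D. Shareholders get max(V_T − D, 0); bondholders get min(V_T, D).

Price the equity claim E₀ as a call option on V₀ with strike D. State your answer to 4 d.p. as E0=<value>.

d₁ = [ln(V₀/D) + (r + σ²/2)T] / (σ√T)
   = [ln(293.5706/90.4733) + (0.0373 + 0.5·0.2056²)·3.4813] / (0.2056·√3.4813)
   = [1.177063 + 0.203432] / 0.383613 = 3.598663
d₂ = d₁ − σ√T = 3.598663 − 0.383613 = 3.215049
N(d₁) = 0.999840,  N(d₂) = 0.999348,  e^(−rT) = 0.878225
E₀ = V₀·N(d₁) − D·e^(−rT)·N(d₂)
   = 293.5706·0.999840 − 90.4733·0.878225·0.999348 = 214.119553

E0=214.1196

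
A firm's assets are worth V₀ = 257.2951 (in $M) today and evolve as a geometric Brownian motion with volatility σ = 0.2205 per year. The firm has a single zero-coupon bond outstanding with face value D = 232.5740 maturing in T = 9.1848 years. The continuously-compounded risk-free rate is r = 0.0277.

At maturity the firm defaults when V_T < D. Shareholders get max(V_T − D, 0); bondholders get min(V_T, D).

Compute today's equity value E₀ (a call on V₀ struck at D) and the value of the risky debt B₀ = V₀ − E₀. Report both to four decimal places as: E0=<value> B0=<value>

d₁ = [ln(V₀/D) + (r + σ²/2)T] / (σ√T)
   = [ln(257.2951/232.5740) + (0.0277 + 0.5·0.2205²)·9.1848] / (0.2205·√9.1848)
   = [0.101015 + 0.477703] / 0.668257 = 0.866011
d₂ = d₁ − σ√T = 0.866011 − 0.668257 = 0.197754
N(d₁) = 0.806758,  N(d₂) = 0.578381,  e^(−rT) = 0.775367
E₀ = V₀·N(d₁) − D·e^(−rT)·N(d₂)
   = 257.2951·0.806758 − 232.5740·0.775367·0.578381 = 103.275265
B₀ = V₀ − E₀ = 257.2951 − 103.275265 = 154.019835

E0=103.2753 B0=154.0198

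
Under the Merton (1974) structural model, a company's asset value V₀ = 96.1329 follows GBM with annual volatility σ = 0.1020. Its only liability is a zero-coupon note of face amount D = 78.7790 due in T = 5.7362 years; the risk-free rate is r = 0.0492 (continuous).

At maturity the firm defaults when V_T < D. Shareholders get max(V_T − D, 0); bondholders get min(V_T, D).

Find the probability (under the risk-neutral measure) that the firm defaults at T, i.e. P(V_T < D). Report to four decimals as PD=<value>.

d₁ = [ln(V₀/D) + (r + σ²/2)T] / (σ√T)
   = [ln(96.1329/78.7790) + (0.0492 + 0.5·0.1020²)·5.7362] / (0.1020·√5.7362)
   = [0.199085 + 0.312061] / 0.244294 = 2.092341
d₂ = d₁ − σ√T = 2.092341 − 0.244294 = 1.848048
risk-neutral PD = N(−d₂) = N(-1.848048) = 0.032298

PD=0.0323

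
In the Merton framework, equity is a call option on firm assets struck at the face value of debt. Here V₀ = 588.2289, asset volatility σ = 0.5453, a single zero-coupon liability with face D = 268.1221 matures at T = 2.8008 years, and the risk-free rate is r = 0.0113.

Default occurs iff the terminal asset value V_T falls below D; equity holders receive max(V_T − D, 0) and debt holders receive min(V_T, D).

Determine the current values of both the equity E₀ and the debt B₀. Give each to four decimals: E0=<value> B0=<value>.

d₁ = [ln(V₀/D) + (r + σ²/2)T] / (σ√T)
   = [ln(588.2289/268.1221) + (0.0113 + 0.5·0.5453²)·2.8008] / (0.5453·√2.8008)
   = [0.785674 + 0.448061] / 0.912592 = 1.351902
d₂ = d₁ − σ√T = 1.351902 − 0.912592 = 0.439310
N(d₁) = 0.911797,  N(d₂) = 0.669782,  e^(−rT) = 0.968847
E₀ = V₀·N(d₁) − D·e^(−rT)·N(d₂)
   = 588.2289·0.911797 − 268.1221·0.968847·0.669782 = 362.356534
B₀ = V₀ − E₀ = 588.2289 − 362.356534 = 225.872366

E0=362.3565 B0=225.8724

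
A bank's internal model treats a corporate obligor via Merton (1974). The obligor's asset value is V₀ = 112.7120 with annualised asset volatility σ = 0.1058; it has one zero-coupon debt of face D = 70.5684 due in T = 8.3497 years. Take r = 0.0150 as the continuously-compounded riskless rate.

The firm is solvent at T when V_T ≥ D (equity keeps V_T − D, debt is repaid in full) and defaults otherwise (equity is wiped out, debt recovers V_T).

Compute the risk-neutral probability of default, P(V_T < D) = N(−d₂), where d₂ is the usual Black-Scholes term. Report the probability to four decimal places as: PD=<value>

PD=0.0369

d₁ = [ln(V₀/D) + (r + σ²/2)T] / (σ√T)
   = [ln(112.7120/70.5684) + (0.0150 + 0.5·0.1058²)·8.3497] / (0.1058·√8.3497)
   = [0.468253 + 0.171977] / 0.305718 = 2.094187
d₂ = d₁ − σ√T = 2.094187 − 0.305718 = 1.788469
risk-neutral PD = N(−d₂) = N(-1.788469) = 0.036850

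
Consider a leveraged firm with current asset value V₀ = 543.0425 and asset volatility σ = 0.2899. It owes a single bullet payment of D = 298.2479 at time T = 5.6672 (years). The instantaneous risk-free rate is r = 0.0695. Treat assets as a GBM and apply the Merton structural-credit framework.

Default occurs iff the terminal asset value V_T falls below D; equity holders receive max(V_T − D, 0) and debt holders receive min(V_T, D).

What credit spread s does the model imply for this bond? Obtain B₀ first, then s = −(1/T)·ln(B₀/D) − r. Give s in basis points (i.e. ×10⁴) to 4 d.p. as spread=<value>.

d₁ = [ln(V₀/D) + (r + σ²/2)T] / (σ√T)
   = [ln(543.0425/298.2479) + (0.0695 + 0.5·0.2899²)·5.6672] / (0.2899·√5.6672)
   = [0.599263 + 0.632012] / 0.690133 = 1.784113
d₂ = d₁ − σ√T = 1.784113 − 0.690133 = 1.093981
N(d₁) = 0.962797,  N(d₂) = 0.863018,  e^(−rT) = 0.674441
E₀ = V₀·N(d₁) − D·e^(−rT)·N(d₂)
   = 543.0425·0.962797 − 298.2479·0.674441·0.863018 = 349.243115
B₀ = V₀ − E₀ = 543.0425 − 349.243115 = 193.799385
spread = −(1/T)·ln(B₀/D) − r = −(1/5.6672)·ln(193.799385/298.2479) − 0.0695 = 0.00656957
in basis points: 0.00656957 × 10⁴ = 65.6957 bp

spread=65.6957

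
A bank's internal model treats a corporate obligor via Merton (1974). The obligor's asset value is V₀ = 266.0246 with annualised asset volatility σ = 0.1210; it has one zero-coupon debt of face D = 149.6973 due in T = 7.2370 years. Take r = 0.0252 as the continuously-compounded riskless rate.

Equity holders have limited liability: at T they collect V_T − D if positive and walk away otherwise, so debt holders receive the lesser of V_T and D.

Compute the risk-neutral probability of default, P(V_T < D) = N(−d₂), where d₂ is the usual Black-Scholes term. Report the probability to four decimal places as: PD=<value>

d₁ = [ln(V₀/D) + (r + σ²/2)T] / (σ√T)
   = [ln(266.0246/149.6973) + (0.0252 + 0.5·0.1210²)·7.2370] / (0.1210·√7.2370)
   = [0.574974 + 0.235351] / 0.325510 = 2.489398
d₂ = d₁ − σ√T = 2.489398 − 0.325510 = 2.163887
risk-neutral PD = N(−d₂) = N(-2.163887) = 0.015237

PD=0.0152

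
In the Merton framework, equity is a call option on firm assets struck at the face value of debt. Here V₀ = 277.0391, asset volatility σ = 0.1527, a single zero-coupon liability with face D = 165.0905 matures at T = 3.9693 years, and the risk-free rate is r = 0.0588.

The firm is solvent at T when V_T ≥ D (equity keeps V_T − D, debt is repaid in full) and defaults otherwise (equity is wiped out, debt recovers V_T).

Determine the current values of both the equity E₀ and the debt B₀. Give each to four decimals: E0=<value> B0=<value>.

E0=146.4402 B0=130.5989

d₁ = [ln(V₀/D) + (r + σ²/2)T] / (σ√T)
   = [ln(277.0391/165.0905) + (0.0588 + 0.5·0.1527²)·3.9693] / (0.1527·√3.9693)
   = [0.517665 + 0.279671] / 0.304226 = 2.620870
d₂ = d₁ − σ√T = 2.620870 − 0.304226 = 2.316645
N(d₁) = 0.995615,  N(d₂) = 0.989738,  e^(−rT) = 0.791841
E₀ = V₀·N(d₁) − D·e^(−rT)·N(d₂)
   = 277.0391·0.995615 − 165.0905·0.791841·0.989738 = 146.440247
B₀ = V₀ − E₀ = 277.0391 − 146.440247 = 130.598853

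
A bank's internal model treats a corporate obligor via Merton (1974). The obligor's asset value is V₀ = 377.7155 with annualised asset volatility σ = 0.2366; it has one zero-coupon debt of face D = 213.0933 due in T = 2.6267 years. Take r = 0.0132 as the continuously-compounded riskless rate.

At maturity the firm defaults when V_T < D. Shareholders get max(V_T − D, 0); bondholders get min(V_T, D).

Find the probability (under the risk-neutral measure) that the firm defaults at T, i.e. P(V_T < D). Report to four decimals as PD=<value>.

PD=0.0820

d₁ = [ln(V₀/D) + (r + σ²/2)T] / (σ√T)
   = [ln(377.7155/213.0933) + (0.0132 + 0.5·0.2366²)·2.6267] / (0.2366·√2.6267)
   = [0.572411 + 0.108193] / 0.383460 = 1.774904
d₂ = d₁ − σ√T = 1.774904 − 0.383460 = 1.391444
risk-neutral PD = N(−d₂) = N(-1.391444) = 0.082045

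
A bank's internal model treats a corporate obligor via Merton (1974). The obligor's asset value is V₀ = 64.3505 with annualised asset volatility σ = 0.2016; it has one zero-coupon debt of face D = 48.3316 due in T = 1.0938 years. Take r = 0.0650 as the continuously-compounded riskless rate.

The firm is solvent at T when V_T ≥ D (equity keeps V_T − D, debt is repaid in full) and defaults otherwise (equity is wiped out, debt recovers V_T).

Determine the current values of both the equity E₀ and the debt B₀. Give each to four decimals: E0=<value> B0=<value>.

E0=19.5451 B0=44.8054

d₁ = [ln(V₀/D) + (r + σ²/2)T] / (σ√T)
   = [ln(64.3505/48.3316) + (0.0650 + 0.5·0.2016²)·1.0938] / (0.2016·√1.0938)
   = [0.286259 + 0.093324] / 0.210843 = 1.800312
d₂ = d₁ − σ√T = 1.800312 − 0.210843 = 1.589469
N(d₁) = 0.964094,  N(d₂) = 0.944023,  e^(−rT) = 0.931372
E₀ = V₀·N(d₁) − D·e^(−rT)·N(d₂)
   = 64.3505·0.964094 − 48.3316·0.931372·0.944023 = 19.545073
B₀ = V₀ − E₀ = 64.3505 − 19.545073 = 44.805427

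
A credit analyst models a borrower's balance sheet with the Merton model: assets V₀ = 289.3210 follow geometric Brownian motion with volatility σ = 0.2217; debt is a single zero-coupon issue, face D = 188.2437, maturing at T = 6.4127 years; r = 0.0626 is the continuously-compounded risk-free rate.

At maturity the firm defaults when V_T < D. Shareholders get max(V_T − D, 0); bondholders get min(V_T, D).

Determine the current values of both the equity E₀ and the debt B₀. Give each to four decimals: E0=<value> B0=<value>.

d₁ = [ln(V₀/D) + (r + σ²/2)T] / (σ√T)
   = [ln(289.3210/188.2437) + (0.0626 + 0.5·0.2217²)·6.4127] / (0.2217·√6.4127)
   = [0.429799 + 0.559030] / 0.561418 = 1.761308
d₂ = d₁ − σ√T = 1.761308 − 0.561418 = 1.199890
N(d₁) = 0.960907,  N(d₂) = 0.884909,  e^(−rT) = 0.669359
E₀ = V₀·N(d₁) − D·e^(−rT)·N(d₂)
   = 289.3210·0.960907 − 188.2437·0.669359·0.884909 = 166.509714
B₀ = V₀ − E₀ = 289.3210 − 166.509714 = 122.811286

E0=166.5097 B0=122.8113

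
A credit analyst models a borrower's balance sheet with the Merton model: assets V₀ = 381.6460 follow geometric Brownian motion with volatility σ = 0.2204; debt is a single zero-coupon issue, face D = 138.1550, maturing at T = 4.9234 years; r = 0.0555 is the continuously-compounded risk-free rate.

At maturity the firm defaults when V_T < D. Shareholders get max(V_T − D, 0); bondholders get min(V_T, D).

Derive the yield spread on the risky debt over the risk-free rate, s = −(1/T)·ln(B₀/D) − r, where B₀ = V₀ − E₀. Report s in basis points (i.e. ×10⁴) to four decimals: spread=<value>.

d₁ = [ln(V₀/D) + (r + σ²/2)T] / (σ√T)
   = [ln(381.6460/138.1550) + (0.0555 + 0.5·0.2204²)·4.9234] / (0.2204·√4.9234)
   = [1.016117 + 0.392829] / 0.489040 = 2.881046
d₂ = d₁ − σ√T = 2.881046 − 0.489040 = 2.392006
N(d₁) = 0.998018,  N(d₂) = 0.991622,  e^(−rT) = 0.760904
E₀ = V₀·N(d₁) − D·e^(−rT)·N(d₂)
   = 381.6460·0.998018 − 138.1550·0.760904·0.991622 = 276.647778
B₀ = V₀ − E₀ = 381.6460 − 276.647778 = 104.998222
spread = −(1/T)·ln(B₀/D) − r = −(1/4.9234)·ln(104.998222/138.1550) − 0.0555 = 0.00024051
in basis points: 0.00024051 × 10⁴ = 2.4051 bp

spread=2.4051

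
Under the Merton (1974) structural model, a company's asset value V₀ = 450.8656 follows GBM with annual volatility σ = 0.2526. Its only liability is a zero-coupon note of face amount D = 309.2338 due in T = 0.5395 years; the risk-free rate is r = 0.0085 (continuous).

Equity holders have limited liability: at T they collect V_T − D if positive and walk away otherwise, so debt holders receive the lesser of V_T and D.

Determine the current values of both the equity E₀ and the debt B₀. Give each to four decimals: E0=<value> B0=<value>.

d₁ = [ln(V₀/D) + (r + σ²/2)T] / (σ√T)
   = [ln(450.8656/309.2338) + (0.0085 + 0.5·0.2526²)·0.5395] / (0.2526·√0.5395)
   = [0.377072 + 0.021798] / 0.185536 = 2.149817
d₂ = d₁ − σ√T = 2.149817 − 0.185536 = 1.964281
N(d₁) = 0.984215,  N(d₂) = 0.975251,  e^(−rT) = 0.995425
E₀ = V₀·N(d₁) − D·e^(−rT)·N(d₂)
   = 450.8656·0.984215 − 309.2338·0.995425·0.975251 = 143.547922
B₀ = V₀ − E₀ = 450.8656 − 143.547922 = 307.317678

E0=143.5479 B0=307.3177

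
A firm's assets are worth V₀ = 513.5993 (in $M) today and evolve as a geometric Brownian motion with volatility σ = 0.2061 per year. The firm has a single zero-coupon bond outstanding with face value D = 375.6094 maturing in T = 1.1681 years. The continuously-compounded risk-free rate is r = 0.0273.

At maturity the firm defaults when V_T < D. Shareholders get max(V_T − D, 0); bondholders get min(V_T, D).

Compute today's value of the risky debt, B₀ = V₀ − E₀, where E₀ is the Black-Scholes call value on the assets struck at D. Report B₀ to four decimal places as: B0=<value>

d₁ = [ln(V₀/D) + (r + σ²/2)T] / (σ√T)
   = [ln(513.5993/375.6094) + (0.0273 + 0.5·0.2061²)·1.1681] / (0.2061·√1.1681)
   = [0.312894 + 0.056698] / 0.222750 = 1.659220
d₂ = d₁ − σ√T = 1.659220 − 0.222750 = 1.436470
N(d₁) = 0.951464,  N(d₂) = 0.924566,  e^(−rT) = 0.968614
E₀ = V₀·N(d₁) − D·e^(−rT)·N(d₂)
   = 513.5993·0.951464 − 375.6094·0.968614·0.924566 = 152.295432
B₀ = V₀ − E₀ = 513.5993 − 152.295432 = 361.303868

B0=361.3039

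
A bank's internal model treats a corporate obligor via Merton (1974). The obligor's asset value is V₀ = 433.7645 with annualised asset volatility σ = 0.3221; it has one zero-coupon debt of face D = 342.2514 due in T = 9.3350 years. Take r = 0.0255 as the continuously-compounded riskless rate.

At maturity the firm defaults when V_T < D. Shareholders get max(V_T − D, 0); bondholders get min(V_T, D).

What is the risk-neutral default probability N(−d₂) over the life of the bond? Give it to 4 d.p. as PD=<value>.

d₁ = [ln(V₀/D) + (r + σ²/2)T] / (σ√T)
   = [ln(433.7645/342.2514) + (0.0255 + 0.5·0.3221²)·9.3350] / (0.3221·√9.3350)
   = [0.236956 + 0.722288] / 0.984120 = 0.974723
d₂ = d₁ − σ√T = 0.974723 − 0.984120 = -0.009396
risk-neutral PD = N(−d₂) = N(0.009396) = 0.503748

PD=0.5037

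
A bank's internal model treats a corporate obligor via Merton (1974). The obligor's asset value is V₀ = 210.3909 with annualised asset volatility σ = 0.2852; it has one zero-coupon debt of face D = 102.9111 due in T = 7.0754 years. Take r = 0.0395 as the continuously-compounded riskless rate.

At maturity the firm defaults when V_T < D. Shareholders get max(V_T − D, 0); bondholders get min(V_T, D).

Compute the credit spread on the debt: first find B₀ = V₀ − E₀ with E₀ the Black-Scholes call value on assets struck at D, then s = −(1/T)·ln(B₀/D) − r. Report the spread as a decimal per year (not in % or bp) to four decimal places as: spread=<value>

spread=0.0077

d₁ = [ln(V₀/D) + (r + σ²/2)T] / (σ√T)
   = [ln(210.3909/102.9111) + (0.0395 + 0.5·0.2852²)·7.0754] / (0.2852·√7.0754)
   = [0.715102 + 0.567231] / 0.758621 = 1.690347
d₂ = d₁ − σ√T = 1.690347 − 0.758621 = 0.931726
N(d₁) = 0.954519,  N(d₂) = 0.824261,  e^(−rT) = 0.756178
E₀ = V₀·N(d₁) − D·e^(−rT)·N(d₂)
   = 210.3909·0.954519 − 102.9111·0.756178·0.824261 = 136.678897
B₀ = V₀ − E₀ = 210.3909 − 136.678897 = 73.712003
spread = −(1/T)·ln(B₀/D) − r = −(1/7.0754)·ln(73.712003/102.9111) − 0.0395 = 0.00766339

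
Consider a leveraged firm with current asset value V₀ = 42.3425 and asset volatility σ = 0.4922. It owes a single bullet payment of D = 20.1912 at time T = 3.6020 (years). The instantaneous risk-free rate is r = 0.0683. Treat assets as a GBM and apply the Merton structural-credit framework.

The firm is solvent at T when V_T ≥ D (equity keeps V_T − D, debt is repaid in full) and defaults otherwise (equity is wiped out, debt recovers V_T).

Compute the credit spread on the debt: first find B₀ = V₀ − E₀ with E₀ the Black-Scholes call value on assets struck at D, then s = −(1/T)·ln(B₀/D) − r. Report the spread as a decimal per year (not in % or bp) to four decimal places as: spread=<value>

d₁ = [ln(V₀/D) + (r + σ²/2)T] / (σ√T)
   = [ln(42.3425/20.1912) + (0.0683 + 0.5·0.4922²)·3.6020] / (0.4922·√3.6020)
   = [0.740544 + 0.682328] / 0.934143 = 1.523185
d₂ = d₁ − σ√T = 1.523185 − 0.934143 = 0.589042
N(d₁) = 0.936144,  N(d₂) = 0.722083,  e^(−rT) = 0.781909
E₀ = V₀·N(d₁) − D·e^(−rT)·N(d₂)
   = 42.3425·0.936144 − 20.1912·0.781909·0.722083 = 28.238643
B₀ = V₀ − E₀ = 42.3425 − 28.238643 = 14.103857
spread = −(1/T)·ln(B₀/D) − r = −(1/3.6020)·ln(14.103857/20.1912) − 0.0683 = 0.03131092

spread=0.0313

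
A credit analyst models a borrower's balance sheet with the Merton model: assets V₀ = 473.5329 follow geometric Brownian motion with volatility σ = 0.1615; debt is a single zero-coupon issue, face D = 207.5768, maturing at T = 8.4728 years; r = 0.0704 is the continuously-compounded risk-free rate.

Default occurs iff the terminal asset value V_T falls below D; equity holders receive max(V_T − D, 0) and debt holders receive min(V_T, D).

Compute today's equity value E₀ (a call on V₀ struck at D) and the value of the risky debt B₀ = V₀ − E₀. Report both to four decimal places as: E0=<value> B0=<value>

d₁ = [ln(V₀/D) + (r + σ²/2)T] / (σ√T)
   = [ln(473.5329/207.5768) + (0.0704 + 0.5·0.1615²)·8.4728] / (0.1615·√8.4728)
   = [0.824720 + 0.706980] / 0.470095 = 3.258275
d₂ = d₁ − σ√T = 3.258275 − 0.470095 = 2.788179
N(d₁) = 0.999440,  N(d₂) = 0.997350,  e^(−rT) = 0.550744
E₀ = V₀·N(d₁) − D·e^(−rT)·N(d₂)
   = 473.5329·0.999440 − 207.5768·0.550744·0.997350 = 359.248801
B₀ = V₀ − E₀ = 473.5329 − 359.248801 = 114.284099

E0=359.2488 B0=114.2841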